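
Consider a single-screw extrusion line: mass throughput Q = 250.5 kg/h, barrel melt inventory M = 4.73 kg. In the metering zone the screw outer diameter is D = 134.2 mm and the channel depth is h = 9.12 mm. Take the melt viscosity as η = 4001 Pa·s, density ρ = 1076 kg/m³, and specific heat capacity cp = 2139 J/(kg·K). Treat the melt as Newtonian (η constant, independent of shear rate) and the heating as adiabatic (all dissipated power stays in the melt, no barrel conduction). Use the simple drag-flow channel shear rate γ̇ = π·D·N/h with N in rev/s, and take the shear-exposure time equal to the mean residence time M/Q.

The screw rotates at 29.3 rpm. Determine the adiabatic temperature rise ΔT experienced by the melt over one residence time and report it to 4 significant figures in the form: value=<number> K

value=60.22 K

Throughput in SI: Q_s = 250.5 kg/h ÷ 3600 s/h = 0.0695833 kg/s
t_res = M / Q_s = 4.73 ÷ 0.0695833 = 67.976 s
Convert to SI: D = 0.1342 m, h = 0.00912 m, N = 29.3/60 = 0.488333 rev/s
γ̇ = π·D·N / h = π · 0.1342 · 0.488333 / 0.00912 = 22.5748 s⁻¹
Adiabatic rise: ΔT = η γ̇² t_res / (ρ cp) = 4001·(22.5748)²·67.976 / (1076·2139) = 60.2212 K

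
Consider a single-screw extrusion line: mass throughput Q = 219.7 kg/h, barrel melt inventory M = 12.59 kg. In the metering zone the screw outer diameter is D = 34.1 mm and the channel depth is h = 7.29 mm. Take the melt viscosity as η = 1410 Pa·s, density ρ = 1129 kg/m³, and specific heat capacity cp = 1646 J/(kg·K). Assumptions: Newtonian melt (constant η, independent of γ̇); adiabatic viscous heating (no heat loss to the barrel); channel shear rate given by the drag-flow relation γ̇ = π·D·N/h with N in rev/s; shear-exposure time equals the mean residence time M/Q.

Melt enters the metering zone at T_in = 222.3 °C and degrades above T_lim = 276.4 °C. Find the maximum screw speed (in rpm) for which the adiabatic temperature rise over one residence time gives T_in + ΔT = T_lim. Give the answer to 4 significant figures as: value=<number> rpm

Q_s = Q / 3600 = 219.7 / 3600 = 0.0610278 kg/s
Mean residence time: t_res = M/Q_s = 12.59 kg / 0.0610278 kg/s = 206.299 s
Convert to metres: D = 0.0341 m, h = 0.00729 m
Allowable rise: ΔT_a = T_lim − T_in = 276.4 − 222.3 = 54.1 K
γ̇_max² = ΔT_a·ρ·cp/(η·t_res) = 54.1·1129·1646/(1410·206.299) = 345.624 s⁻²
γ̇_max = √345.624 = 18.591 s⁻¹
N_max = γ̇_max h / (πD) = 18.591·0.00729/(π·0.0341) = 1.2651 rev/s → ×60 = 75.9061 rpm

value=75.91 rpm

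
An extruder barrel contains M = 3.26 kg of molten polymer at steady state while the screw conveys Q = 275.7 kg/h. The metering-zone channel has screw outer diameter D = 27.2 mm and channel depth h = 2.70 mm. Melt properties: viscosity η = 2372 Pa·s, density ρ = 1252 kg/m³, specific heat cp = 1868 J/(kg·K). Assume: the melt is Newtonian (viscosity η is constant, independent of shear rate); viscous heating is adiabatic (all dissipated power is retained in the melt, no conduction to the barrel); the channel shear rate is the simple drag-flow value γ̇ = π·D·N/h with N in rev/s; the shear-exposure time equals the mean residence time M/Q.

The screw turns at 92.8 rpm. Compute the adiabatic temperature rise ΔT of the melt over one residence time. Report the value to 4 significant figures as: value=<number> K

value=103.4 K

Q_s = Q / 3600 = 275.7 / 3600 = 0.0765833 kg/s
Mean residence time: t_res = M/Q_s = 3.26 kg / 0.0765833 kg/s = 42.568 s
Geometry in metres: D = 27.2 mm → 0.0272 m, h = 2.70 mm → 0.0027 m; screw speed N = 92.8 rpm = 1.54667 rev/s
γ̇ = π·D·N / h = π · 0.0272 · 1.54667 / 0.0027 = 48.9499 s⁻¹
Adiabatic rise: ΔT = η γ̇² t_res / (ρ cp) = 2372·(48.9499)²·42.568 / (1252·1868) = 103.448 K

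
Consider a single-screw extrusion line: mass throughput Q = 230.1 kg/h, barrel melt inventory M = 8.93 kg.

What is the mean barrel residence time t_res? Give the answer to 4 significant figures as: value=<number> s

value=139.7 s

Convert throughput: Q = 230.1 kg/h = 230.1/3600 = 0.0639167 kg/s
Mean residence time: t_res = M/Q_s = 8.93 kg / 0.0639167 kg/s = 139.713 s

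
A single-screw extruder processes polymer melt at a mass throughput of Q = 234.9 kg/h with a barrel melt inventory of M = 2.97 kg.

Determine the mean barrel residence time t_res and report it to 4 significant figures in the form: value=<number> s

Q_s = Q / 3600 = 234.9 / 3600 = 0.06525 kg/s
Mean residence time: t_res = M/Q_s = 2.97 kg / 0.06525 kg/s = 45.5172 s

value=45.52 s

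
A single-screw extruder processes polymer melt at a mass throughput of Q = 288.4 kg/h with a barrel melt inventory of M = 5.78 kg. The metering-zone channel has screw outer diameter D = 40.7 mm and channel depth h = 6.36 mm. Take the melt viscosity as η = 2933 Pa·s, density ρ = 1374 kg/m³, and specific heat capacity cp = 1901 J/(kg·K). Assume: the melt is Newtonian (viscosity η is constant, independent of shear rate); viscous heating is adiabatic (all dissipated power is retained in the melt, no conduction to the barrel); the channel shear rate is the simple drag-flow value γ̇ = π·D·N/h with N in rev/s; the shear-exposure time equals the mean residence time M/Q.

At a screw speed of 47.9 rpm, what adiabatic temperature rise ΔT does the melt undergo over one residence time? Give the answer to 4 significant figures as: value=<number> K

Throughput in SI: Q_s = 288.4 kg/h ÷ 3600 s/h = 0.0801111 kg/s
t_res = M / Q_s = 5.78 / 0.0801111 = 72.1498 s
D = 40.7 mm = 0.0407 m;  h = 6.36 mm = 0.00636 m;  N = 47.9 rpm / 60 = 0.798333 rev/s
γ̇ = π·D·N / h = π · 0.0407 · 0.798333 / 0.00636 = 16.0499 s⁻¹
ΔT = η·γ̇²·t_res/(ρ·cp) = [2933 × 16.0499² × 72.1498] / [1374 × 1901] = 20.8699 K

value=20.87 K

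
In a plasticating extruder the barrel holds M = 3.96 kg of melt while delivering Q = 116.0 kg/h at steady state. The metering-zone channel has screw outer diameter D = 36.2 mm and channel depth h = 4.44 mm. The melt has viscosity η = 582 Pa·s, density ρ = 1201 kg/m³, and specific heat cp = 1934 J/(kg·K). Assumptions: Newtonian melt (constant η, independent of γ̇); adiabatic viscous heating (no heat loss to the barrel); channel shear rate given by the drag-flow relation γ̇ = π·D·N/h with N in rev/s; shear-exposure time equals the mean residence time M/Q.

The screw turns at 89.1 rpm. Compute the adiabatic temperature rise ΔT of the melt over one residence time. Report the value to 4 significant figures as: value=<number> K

value=44.55 K

Convert throughput: Q = 116.0 kg/h = 116.0/3600 = 0.0322222 kg/s
t_res = M / Q_s = 3.96 / 0.0322222 = 122.897 s
Convert to SI: D = 0.0362 m, h = 0.00444 m, N = 89.1/60 = 1.485 rev/s
γ̇ = π·D·N / h = π · 0.0362 · 1.485 / 0.00444 = 38.0366 s⁻¹
ΔT = η·γ̇²·t_res/(ρ·cp) = [582 × 38.0366² × 122.897] / [1201 × 1934] = 44.552 K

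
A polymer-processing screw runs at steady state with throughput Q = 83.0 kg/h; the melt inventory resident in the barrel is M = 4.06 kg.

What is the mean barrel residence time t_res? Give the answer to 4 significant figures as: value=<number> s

Q_s = Q / 3600 = 83.0 / 3600 = 0.0230556 kg/s
t_res = M / Q_s = 4.06 ÷ 0.0230556 = 176.096 s

value=176.1 s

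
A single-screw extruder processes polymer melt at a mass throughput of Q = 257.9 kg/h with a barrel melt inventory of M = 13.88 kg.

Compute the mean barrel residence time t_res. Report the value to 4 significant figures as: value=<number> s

Throughput in SI: Q_s = 257.9 kg/h ÷ 3600 s/h = 0.0716389 kg/s
t_res = M / Q_s = 13.88 / 0.0716389 = 193.75 s

value=193.7 s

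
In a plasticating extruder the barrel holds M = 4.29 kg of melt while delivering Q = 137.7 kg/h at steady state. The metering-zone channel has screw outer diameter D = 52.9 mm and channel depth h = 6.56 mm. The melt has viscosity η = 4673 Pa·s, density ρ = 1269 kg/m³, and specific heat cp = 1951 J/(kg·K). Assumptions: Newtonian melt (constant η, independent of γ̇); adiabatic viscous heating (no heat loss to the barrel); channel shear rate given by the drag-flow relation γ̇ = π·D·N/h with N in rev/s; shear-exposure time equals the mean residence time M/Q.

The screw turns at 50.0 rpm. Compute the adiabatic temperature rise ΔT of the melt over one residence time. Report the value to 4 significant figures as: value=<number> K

value=94.35 K

Q_s = Q / 3600 = 137.7 / 3600 = 0.03825 kg/s
Mean residence time: t_res = M/Q_s = 4.29 kg / 0.03825 kg/s = 112.157 s
Geometry in metres: D = 52.9 mm → 0.0529 m, h = 6.56 mm → 0.00656 m; screw speed N = 50.0 rpm = 0.833333 rev/s
γ̇ = π·D·N / h = π · 0.0529 · 0.833333 / 0.00656 = 21.1116 s⁻¹
ΔT = η·γ̇²·t_res/(ρ·cp) = [4673 × 21.1116² × 112.157] / [1269 × 1951] = 94.3504 K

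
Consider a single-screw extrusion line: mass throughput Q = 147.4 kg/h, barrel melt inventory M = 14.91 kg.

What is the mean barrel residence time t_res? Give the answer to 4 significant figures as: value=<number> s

Convert throughput: Q = 147.4 kg/h = 147.4/3600 = 0.0409444 kg/s
t_res = M / Q_s = 14.91 / 0.0409444 = 364.152 s

value=364.2 s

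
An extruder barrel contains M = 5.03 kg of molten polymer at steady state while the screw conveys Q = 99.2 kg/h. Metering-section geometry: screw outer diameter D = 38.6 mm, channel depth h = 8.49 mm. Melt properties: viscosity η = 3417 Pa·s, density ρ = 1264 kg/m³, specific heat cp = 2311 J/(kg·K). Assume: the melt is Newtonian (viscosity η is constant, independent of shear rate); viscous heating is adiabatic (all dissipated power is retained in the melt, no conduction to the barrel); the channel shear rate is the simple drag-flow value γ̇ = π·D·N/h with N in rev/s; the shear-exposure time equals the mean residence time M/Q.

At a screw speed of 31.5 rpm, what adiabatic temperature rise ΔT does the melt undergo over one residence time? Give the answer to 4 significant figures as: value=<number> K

Q_s = Q / 3600 = 99.2 / 3600 = 0.0275556 kg/s
Mean residence time: t_res = M/Q_s = 5.03 kg / 0.0275556 kg/s = 182.54 s
D = 38.6 mm = 0.0386 m;  h = 8.49 mm = 0.00849 m;  N = 31.5 rpm / 60 = 0.525 rev/s
γ̇ = π D N / h = (π)(0.0386)(0.525) / 0.00849 = 7.49875 s⁻¹
Adiabatic rise: ΔT = η γ̇² t_res / (ρ cp) = 3417·(7.49875)²·182.54 / (1264·2311) = 12.007 K

value=12.01 K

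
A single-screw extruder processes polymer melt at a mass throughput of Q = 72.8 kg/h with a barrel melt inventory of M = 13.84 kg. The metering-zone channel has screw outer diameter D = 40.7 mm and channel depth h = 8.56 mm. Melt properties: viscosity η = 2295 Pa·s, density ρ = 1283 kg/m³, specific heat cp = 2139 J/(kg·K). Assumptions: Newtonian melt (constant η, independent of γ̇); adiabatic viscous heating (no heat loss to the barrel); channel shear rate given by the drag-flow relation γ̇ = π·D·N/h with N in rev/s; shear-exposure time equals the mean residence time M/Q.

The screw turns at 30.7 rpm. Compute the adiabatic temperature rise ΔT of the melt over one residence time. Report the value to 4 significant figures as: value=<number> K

Throughput in SI: Q_s = 72.8 kg/h ÷ 3600 s/h = 0.0202222 kg/s
t_res = M / Q_s = 13.84 / 0.0202222 = 684.396 s
D = 40.7 mm = 0.0407 m;  h = 8.56 mm = 0.00856 m;  N = 30.7 rpm / 60 = 0.511667 rev/s
γ̇ = π·D·N / h = π · 0.0407 · 0.511667 / 0.00856 = 7.64289 s⁻¹
ΔT = η·γ̇²·t_res/(ρ·cp) = [2295 × 7.64289² × 684.396] / [1283 × 2139] = 33.4324 K

value=33.43 K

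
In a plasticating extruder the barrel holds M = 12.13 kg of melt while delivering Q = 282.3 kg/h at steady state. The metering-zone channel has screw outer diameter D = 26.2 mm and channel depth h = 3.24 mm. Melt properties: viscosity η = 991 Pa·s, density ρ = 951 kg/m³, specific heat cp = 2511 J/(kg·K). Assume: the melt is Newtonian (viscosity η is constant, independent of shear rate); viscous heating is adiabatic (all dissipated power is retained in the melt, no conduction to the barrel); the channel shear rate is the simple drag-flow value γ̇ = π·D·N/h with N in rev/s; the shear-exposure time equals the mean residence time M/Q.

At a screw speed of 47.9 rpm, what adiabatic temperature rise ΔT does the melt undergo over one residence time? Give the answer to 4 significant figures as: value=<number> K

value=26.40 K

Q_s = Q / 3600 = 282.3 / 3600 = 0.0784167 kg/s
t_res = M / Q_s = 12.13 ÷ 0.0784167 = 154.687 s
Convert to SI: D = 0.0262 m, h = 0.00324 m, N = 47.9/60 = 0.798333 rev/s
Shear rate: γ̇ = πDN/h = π·0.0262·0.798333/0.00324 = 20.281 s⁻¹
ΔT = η·γ̇²·t_res / (ρ·cp) = 991 · (20.281)² · 154.687 / (951 · 2511) = 26.4046 K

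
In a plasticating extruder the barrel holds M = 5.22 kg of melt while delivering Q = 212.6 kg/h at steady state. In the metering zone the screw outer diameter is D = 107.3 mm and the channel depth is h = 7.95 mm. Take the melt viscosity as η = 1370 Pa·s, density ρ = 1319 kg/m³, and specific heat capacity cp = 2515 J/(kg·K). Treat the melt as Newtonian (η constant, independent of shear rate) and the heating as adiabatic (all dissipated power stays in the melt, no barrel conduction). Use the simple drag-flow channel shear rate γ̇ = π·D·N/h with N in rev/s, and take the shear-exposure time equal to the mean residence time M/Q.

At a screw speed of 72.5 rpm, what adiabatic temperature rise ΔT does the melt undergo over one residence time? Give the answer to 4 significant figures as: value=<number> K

Convert throughput: Q = 212.6 kg/h = 212.6/3600 = 0.0590556 kg/s
Mean residence time: t_res = M/Q_s = 5.22 kg / 0.0590556 kg/s = 88.3913 s
D = 107.3 mm = 0.1073 m;  h = 7.95 mm = 0.00795 m;  N = 72.5 rpm / 60 = 1.20833 rev/s
γ̇ = π·D·N / h = π · 0.1073 · 1.20833 / 0.00795 = 51.2353 s⁻¹
Adiabatic rise: ΔT = η γ̇² t_res / (ρ cp) = 1370·(51.2353)²·88.3913 / (1319·2515) = 95.8266 K

value=95.83 K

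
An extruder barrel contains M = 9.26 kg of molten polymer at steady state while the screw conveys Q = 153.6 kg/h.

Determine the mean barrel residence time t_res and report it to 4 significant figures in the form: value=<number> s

Q_s = Q / 3600 = 153.6 / 3600 = 0.0426667 kg/s
Mean residence time: t_res = M/Q_s = 9.26 kg / 0.0426667 kg/s = 217.031 s

value=217.0 s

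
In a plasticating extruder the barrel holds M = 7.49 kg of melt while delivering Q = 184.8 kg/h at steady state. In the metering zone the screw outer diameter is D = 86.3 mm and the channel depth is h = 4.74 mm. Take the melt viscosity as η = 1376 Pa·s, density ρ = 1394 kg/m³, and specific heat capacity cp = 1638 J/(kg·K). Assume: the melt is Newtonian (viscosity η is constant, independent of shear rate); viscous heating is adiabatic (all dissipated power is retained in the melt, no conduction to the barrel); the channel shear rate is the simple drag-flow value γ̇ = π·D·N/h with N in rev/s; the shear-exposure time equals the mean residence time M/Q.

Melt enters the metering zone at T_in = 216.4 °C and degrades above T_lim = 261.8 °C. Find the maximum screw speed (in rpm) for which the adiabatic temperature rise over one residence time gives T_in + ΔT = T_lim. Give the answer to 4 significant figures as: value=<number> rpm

Convert throughput: Q = 184.8 kg/h = 184.8/3600 = 0.0513333 kg/s
t_res = M / Q_s = 7.49 / 0.0513333 = 145.909 s
D = 86.3 mm = 0.0863 m;  h = 4.74 mm = 0.00474 m
ΔT_a = T_lim − T_in = 261.8 − 216.4 = 45.4 K
Invert ΔT = ηγ̇²t_res/(ρcp) for γ̇: γ̇_max² = ΔT_a ρ cp / (η t_res) = 45.4·1394·1638 / (1376·145.909) = 516.335 s⁻²
Take the square root: γ̇_max = √(516.335) = 22.723 s⁻¹
Solve γ̇ = πDN/h for N: N_max = γ̇_max·h/(π·D) = 22.723 × 0.00474 / (π × 0.0863) = 0.397268 rev/s = 23.8361 rpm

value=23.84 rpm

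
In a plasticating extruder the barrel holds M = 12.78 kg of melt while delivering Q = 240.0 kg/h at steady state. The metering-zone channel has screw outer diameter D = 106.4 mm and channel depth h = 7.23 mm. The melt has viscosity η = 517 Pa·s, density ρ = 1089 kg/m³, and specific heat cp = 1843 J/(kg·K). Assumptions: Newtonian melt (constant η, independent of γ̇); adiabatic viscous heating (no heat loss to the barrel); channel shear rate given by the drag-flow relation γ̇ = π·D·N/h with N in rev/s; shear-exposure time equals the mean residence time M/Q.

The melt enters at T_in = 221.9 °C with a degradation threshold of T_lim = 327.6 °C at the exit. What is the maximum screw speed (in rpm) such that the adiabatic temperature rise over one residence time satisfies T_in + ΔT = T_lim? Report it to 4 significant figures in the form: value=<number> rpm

Throughput in SI: Q_s = 240.0 kg/h ÷ 3600 s/h = 0.0666667 kg/s
t_res = M / Q_s = 12.78 ÷ 0.0666667 = 191.7 s
Geometry in SI: D = 106.4 mm → 0.1064 m, h = 7.23 mm → 0.00723 m
ΔT_a = T_lim − T_in = 327.6 − 221.9 = 105.7 K
γ̇_max² = ΔT_a·ρ·cp/(η·t_res) = 105.7·1089·1843/(517·191.7) = 2140.5 s⁻²
γ̇_max = √2140.5 = 46.2656 s⁻¹
N_max = γ̇_max·h / (π·D) = 46.2656 · 0.00723 / (π · 0.1064) = 1.0007 rev/s = 60.0421 rpm

value=60.04 rpm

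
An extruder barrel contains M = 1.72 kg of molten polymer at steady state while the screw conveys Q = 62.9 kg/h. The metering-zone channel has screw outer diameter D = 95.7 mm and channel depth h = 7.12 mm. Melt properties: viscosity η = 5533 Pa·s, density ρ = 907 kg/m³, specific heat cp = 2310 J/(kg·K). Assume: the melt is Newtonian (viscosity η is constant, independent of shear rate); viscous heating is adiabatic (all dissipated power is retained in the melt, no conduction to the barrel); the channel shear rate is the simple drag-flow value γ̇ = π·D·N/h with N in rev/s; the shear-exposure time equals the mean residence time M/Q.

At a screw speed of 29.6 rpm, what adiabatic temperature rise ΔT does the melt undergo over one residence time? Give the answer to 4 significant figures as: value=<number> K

value=112.8 K

Convert throughput: Q = 62.9 kg/h = 62.9/3600 = 0.0174722 kg/s
t_res = M / Q_s = 1.72 ÷ 0.0174722 = 98.442 s
Convert to SI: D = 0.0957 m, h = 0.00712 m, N = 29.6/60 = 0.493333 rev/s
γ̇ = π·D·N / h = π · 0.0957 · 0.493333 / 0.00712 = 20.8316 s⁻¹
ΔT = η·γ̇²·t_res/(ρ·cp) = [5533 × 20.8316² × 98.442] / [907 × 2310] = 112.815 K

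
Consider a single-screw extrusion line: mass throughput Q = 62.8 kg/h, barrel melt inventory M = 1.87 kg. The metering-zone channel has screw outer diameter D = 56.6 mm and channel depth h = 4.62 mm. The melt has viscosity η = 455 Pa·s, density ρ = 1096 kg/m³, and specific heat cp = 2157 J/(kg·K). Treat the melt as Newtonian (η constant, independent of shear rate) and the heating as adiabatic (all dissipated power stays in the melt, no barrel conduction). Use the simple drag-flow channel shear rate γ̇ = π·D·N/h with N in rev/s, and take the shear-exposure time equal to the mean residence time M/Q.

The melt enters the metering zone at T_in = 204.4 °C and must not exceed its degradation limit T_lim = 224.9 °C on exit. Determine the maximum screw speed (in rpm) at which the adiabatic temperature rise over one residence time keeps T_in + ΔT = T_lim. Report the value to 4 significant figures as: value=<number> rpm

value=49.14 rpm

Convert throughput: Q = 62.8 kg/h = 62.8/3600 = 0.0174444 kg/s
t_res = M / Q_s = 1.87 ÷ 0.0174444 = 107.197 s
D = 56.6 mm = 0.0566 m;  h = 4.62 mm = 0.00462 m
ΔT_a = T_lim − T_in = 224.9 − 204.4 = 20.5 K
γ̇_max² = ΔT_a·ρ·cp/(η·t_res) = 20.5·1096·2157/(455·107.197) = 993.616 s⁻²
γ̇_max = sqrt(993.616) = 31.5217 s⁻¹
Solve γ̇ = πDN/h for N: N_max = γ̇_max·h/(π·D) = 31.5217 × 0.00462 / (π × 0.0566) = 0.819002 rev/s = 49.1401 rpm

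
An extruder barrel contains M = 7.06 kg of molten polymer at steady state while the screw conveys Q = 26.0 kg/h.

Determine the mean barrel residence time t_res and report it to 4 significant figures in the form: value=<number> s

value=977.5 s

Convert throughput: Q = 26.0 kg/h = 26.0/3600 = 0.00722222 kg/s
Mean residence time: t_res = M/Q_s = 7.06 kg / 0.00722222 kg/s = 977.538 s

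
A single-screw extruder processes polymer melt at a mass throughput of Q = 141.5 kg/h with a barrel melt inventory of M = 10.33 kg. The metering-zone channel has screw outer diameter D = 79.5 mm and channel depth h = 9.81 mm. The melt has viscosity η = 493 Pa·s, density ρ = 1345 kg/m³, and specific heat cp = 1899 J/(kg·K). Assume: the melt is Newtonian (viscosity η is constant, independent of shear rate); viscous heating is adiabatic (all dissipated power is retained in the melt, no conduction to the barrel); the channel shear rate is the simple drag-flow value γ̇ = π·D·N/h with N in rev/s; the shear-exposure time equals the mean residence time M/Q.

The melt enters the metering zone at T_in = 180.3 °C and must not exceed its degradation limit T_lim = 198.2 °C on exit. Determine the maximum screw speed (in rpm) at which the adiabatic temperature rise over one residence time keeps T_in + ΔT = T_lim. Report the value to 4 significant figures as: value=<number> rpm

value=44.27 rpm

Throughput in SI: Q_s = 141.5 kg/h ÷ 3600 s/h = 0.0393056 kg/s
Mean residence time: t_res = M/Q_s = 10.33 kg / 0.0393056 kg/s = 262.813 s
Convert to metres: D = 0.0795 m, h = 0.00981 m
ΔT_a = T_lim − T_in = 198.2 °C − 180.3 °C = 17.9 K
γ̇_max² = ΔT_a·ρ·cp / (η·t_res) = [17.9 × 1345 × 1899] / [493 × 262.813] = 352.864 s⁻²
γ̇_max = sqrt(352.864) = 18.7847 s⁻¹
N_max = γ̇_max·h / (π·D) = 18.7847 · 0.00981 / (π · 0.0795) = 0.737829 rev/s = 44.2697 rpm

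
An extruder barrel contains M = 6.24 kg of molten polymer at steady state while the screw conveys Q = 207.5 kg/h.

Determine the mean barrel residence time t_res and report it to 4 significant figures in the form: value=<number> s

value=108.3 s

Q_s = Q / 3600 = 207.5 / 3600 = 0.0576389 kg/s
t_res = M / Q_s = 6.24 ÷ 0.0576389 = 108.26 s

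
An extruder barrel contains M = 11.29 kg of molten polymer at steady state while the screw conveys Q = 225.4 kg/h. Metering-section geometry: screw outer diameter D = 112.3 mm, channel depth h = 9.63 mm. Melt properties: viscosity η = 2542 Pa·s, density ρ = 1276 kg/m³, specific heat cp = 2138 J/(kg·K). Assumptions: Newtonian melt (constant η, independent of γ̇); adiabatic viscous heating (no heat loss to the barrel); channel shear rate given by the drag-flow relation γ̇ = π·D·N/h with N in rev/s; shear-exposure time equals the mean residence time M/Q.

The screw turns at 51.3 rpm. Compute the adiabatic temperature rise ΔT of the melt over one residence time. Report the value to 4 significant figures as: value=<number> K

value=164.9 K

Convert throughput: Q = 225.4 kg/h = 225.4/3600 = 0.0626111 kg/s
t_res = M / Q_s = 11.29 ÷ 0.0626111 = 180.319 s
D = 112.3 mm = 0.1123 m;  h = 9.63 mm = 0.00963 m;  N = 51.3 rpm / 60 = 0.855 rev/s
Shear rate: γ̇ = πDN/h = π·0.1123·0.855/0.00963 = 31.3234 s⁻¹
Adiabatic rise: ΔT = η γ̇² t_res / (ρ cp) = 2542·(31.3234)²·180.319 / (1276·2138) = 164.854 K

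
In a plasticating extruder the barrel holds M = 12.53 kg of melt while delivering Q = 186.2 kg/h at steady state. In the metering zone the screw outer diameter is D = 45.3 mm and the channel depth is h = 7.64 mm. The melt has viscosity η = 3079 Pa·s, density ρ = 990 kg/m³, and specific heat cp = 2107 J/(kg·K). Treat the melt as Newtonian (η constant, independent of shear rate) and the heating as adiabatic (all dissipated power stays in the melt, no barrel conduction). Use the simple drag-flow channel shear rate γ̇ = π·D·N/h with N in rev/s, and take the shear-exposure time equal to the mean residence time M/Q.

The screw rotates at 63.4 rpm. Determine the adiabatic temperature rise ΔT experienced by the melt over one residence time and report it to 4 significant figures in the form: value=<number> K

value=138.5 K

Convert throughput: Q = 186.2 kg/h = 186.2/3600 = 0.0517222 kg/s
Mean residence time: t_res = M/Q_s = 12.53 kg / 0.0517222 kg/s = 242.256 s
D = 45.3 mm = 0.0453 m;  h = 7.64 mm = 0.00764 m;  N = 63.4 rpm / 60 = 1.05667 rev/s
Shear rate: γ̇ = πDN/h = π·0.0453·1.05667/0.00764 = 19.6831 s⁻¹
ΔT = η·γ̇²·t_res / (ρ·cp) = 3079 · (19.6831)² · 242.256 / (990 · 2107) = 138.538 K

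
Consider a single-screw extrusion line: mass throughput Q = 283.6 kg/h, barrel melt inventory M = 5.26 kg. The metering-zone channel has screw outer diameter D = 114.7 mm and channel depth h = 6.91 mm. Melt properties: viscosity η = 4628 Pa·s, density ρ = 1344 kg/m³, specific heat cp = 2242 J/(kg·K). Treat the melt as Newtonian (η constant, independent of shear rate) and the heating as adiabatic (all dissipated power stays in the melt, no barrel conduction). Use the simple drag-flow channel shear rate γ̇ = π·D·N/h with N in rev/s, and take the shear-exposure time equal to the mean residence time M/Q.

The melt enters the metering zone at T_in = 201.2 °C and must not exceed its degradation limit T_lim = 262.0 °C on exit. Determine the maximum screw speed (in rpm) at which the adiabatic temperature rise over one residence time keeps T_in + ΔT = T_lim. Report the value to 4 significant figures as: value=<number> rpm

Convert throughput: Q = 283.6 kg/h = 283.6/3600 = 0.0787778 kg/s
Mean residence time: t_res = M/Q_s = 5.26 kg / 0.0787778 kg/s = 66.7701 s
D = 114.7 mm = 0.1147 m;  h = 6.91 mm = 0.00691 m
ΔT_a = T_lim − T_in = 262.0 − 201.2 = 60.8 K
Invert ΔT = ηγ̇²t_res/(ρcp) for γ̇: γ̇_max² = ΔT_a ρ cp / (η t_res) = 60.8·1344·2242 / (4628·66.7701) = 592.875 s⁻²
γ̇_max = sqrt(592.875) = 24.349 s⁻¹
Solve γ̇ = πDN/h for N: N_max = γ̇_max·h/(π·D) = 24.349 × 0.00691 / (π × 0.1147) = 0.466924 rev/s = 28.0154 rpm

value=28.02 rpm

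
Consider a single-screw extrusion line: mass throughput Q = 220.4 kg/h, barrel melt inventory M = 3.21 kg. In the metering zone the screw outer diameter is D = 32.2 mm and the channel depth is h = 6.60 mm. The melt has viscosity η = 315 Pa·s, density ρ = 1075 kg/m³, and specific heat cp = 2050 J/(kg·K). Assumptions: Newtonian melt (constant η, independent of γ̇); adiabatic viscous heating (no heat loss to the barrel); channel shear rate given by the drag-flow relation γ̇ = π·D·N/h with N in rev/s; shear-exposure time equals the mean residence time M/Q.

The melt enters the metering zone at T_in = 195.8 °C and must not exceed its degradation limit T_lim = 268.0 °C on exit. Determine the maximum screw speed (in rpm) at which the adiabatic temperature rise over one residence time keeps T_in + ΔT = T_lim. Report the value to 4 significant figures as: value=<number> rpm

Q_s = Q / 3600 = 220.4 / 3600 = 0.0612222 kg/s
t_res = M / Q_s = 3.21 / 0.0612222 = 52.4319 s
Geometry in SI: D = 32.2 mm → 0.0322 m, h = 6.60 mm → 0.0066 m
ΔT_a = T_lim − T_in = 268.0 − 195.8 = 72.2 K
Invert ΔT = ηγ̇²t_res/(ρcp) for γ̇: γ̇_max² = ΔT_a ρ cp / (η t_res) = 72.2·1075·2050 / (315·52.4319) = 9633.7 s⁻²
Take the square root: γ̇_max = √(9633.7) = 98.1514 s⁻¹
N_max = γ̇_max h / (πD) = 98.1514·0.0066/(π·0.0322) = 6.40375 rev/s → ×60 = 384.225 rpm

value=384.2 rpm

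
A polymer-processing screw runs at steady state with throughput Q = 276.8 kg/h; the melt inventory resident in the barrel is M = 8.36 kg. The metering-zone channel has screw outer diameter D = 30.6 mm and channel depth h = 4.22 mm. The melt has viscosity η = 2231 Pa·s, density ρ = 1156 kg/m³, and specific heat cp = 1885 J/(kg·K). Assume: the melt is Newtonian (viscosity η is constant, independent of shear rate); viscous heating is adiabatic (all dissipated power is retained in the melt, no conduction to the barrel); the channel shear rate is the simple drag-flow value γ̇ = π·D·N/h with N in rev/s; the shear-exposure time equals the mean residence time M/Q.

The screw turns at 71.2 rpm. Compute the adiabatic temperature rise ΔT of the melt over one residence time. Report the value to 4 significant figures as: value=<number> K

Throughput in SI: Q_s = 276.8 kg/h ÷ 3600 s/h = 0.0768889 kg/s
t_res = M / Q_s = 8.36 ÷ 0.0768889 = 108.728 s
D = 30.6 mm = 0.0306 m;  h = 4.22 mm = 0.00422 m;  N = 71.2 rpm / 60 = 1.18667 rev/s
γ̇ = π D N / h = (π)(0.0306)(1.18667) / 0.00422 = 27.0326 s⁻¹
Adiabatic rise: ΔT = η γ̇² t_res / (ρ cp) = 2231·(27.0326)²·108.728 / (1156·1885) = 81.3483 K

value=81.35 K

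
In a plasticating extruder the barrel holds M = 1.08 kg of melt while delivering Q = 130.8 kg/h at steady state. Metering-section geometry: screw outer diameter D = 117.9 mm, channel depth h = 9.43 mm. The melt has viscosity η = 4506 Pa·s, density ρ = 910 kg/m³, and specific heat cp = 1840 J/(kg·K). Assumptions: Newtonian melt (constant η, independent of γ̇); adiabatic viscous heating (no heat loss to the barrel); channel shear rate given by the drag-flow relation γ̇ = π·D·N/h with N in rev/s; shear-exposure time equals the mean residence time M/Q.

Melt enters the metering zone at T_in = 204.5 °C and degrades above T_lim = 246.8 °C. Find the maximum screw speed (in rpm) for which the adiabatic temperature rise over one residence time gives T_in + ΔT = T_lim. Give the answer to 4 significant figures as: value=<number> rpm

value=35.13 rpm

Q_s = Q / 3600 = 130.8 / 3600 = 0.0363333 kg/s
Mean residence time: t_res = M/Q_s = 1.08 kg / 0.0363333 kg/s = 29.7248 s
Geometry in SI: D = 117.9 mm → 0.1179 m, h = 9.43 mm → 0.00943 m
Allowable rise: ΔT_a = T_lim − T_in = 246.8 − 204.5 = 42.3 K
γ̇_max² = ΔT_a·ρ·cp / (η·t_res) = [42.3 × 910 × 1840] / [4506 × 29.7248] = 528.798 s⁻²
Take the square root: γ̇_max = √(528.798) = 22.9956 s⁻¹
N_max = γ̇_max·h / (π·D) = 22.9956 · 0.00943 / (π · 0.1179) = 0.585454 rev/s = 35.1273 rpm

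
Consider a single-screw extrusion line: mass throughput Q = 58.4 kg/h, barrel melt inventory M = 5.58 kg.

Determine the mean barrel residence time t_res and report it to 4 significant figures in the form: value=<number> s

value=344.0 s

Throughput in SI: Q_s = 58.4 kg/h ÷ 3600 s/h = 0.0162222 kg/s
t_res = M / Q_s = 5.58 ÷ 0.0162222 = 343.973 s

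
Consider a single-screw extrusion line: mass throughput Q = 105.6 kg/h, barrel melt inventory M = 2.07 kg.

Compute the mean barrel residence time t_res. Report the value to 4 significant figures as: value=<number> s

Throughput in SI: Q_s = 105.6 kg/h ÷ 3600 s/h = 0.0293333 kg/s
Mean residence time: t_res = M/Q_s = 2.07 kg / 0.0293333 kg/s = 70.5682 s

value=70.57 s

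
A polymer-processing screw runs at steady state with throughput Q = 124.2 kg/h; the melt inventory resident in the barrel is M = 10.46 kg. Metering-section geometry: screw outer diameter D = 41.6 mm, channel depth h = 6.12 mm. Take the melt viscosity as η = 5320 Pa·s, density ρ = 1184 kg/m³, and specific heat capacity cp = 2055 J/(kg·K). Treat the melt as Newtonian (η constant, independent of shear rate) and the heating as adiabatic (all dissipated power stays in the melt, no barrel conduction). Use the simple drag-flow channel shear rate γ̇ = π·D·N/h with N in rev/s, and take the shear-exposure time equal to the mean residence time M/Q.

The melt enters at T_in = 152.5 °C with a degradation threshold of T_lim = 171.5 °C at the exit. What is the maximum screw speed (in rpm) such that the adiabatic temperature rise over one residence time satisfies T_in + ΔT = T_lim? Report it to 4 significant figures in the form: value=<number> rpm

Convert throughput: Q = 124.2 kg/h = 124.2/3600 = 0.0345 kg/s
Mean residence time: t_res = M/Q_s = 10.46 kg / 0.0345 kg/s = 303.188 s
Convert to metres: D = 0.0416 m, h = 0.00612 m
Allowable rise: ΔT_a = T_lim − T_in = 171.5 − 152.5 = 19 K
Invert ΔT = ηγ̇²t_res/(ρcp) for γ̇: γ̇_max² = ΔT_a ρ cp / (η t_res) = 19·1184·2055 / (5320·303.188) = 28.6611 s⁻²
Take the square root: γ̇_max = √(28.6611) = 5.35361 s⁻¹
N_max = γ̇_max·h / (π·D) = 5.35361 · 0.00612 / (π · 0.0416) = 0.2507 rev/s = 15.042 rpm

value=15.04 rpm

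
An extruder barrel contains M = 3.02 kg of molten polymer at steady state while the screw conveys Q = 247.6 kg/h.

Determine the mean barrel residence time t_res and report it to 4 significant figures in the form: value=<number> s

Q_s = Q / 3600 = 247.6 / 3600 = 0.0687778 kg/s
Mean residence time: t_res = M/Q_s = 3.02 kg / 0.0687778 kg/s = 43.9095 s

value=43.91 s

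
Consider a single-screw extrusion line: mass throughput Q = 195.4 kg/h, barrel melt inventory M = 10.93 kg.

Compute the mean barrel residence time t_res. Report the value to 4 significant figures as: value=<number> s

Convert throughput: Q = 195.4 kg/h = 195.4/3600 = 0.0542778 kg/s
Mean residence time: t_res = M/Q_s = 10.93 kg / 0.0542778 kg/s = 201.372 s

value=201.4 s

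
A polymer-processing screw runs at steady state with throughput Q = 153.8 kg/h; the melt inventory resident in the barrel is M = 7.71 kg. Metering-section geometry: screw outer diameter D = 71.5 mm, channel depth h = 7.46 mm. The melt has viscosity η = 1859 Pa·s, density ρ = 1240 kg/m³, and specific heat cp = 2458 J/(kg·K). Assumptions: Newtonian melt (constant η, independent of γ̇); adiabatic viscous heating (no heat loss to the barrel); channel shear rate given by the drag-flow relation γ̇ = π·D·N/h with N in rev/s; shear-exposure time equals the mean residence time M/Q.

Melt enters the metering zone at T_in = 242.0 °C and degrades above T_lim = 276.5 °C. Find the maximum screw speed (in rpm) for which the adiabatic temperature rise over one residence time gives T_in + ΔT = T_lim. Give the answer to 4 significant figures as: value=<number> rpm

value=35.28 rpm

Convert throughput: Q = 153.8 kg/h = 153.8/3600 = 0.0427222 kg/s
Mean residence time: t_res = M/Q_s = 7.71 kg / 0.0427222 kg/s = 180.468 s
Geometry in SI: D = 71.5 mm → 0.0715 m, h = 7.46 mm → 0.00746 m
ΔT_a = T_lim − T_in = 276.5 °C − 242.0 °C = 34.5 K
γ̇_max² = ΔT_a·ρ·cp/(η·t_res) = 34.5·1240·2458/(1859·180.468) = 313.432 s⁻²
γ̇_max = √313.432 = 17.704 s⁻¹
N_max = γ̇_max·h / (π·D) = 17.704 · 0.00746 / (π · 0.0715) = 0.587969 rev/s = 35.2781 rpm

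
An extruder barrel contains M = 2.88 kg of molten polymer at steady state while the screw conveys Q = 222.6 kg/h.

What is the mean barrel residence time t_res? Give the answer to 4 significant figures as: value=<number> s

Q_s = Q / 3600 = 222.6 / 3600 = 0.0618333 kg/s
t_res = M / Q_s = 2.88 / 0.0618333 = 46.5768 s

value=46.58 s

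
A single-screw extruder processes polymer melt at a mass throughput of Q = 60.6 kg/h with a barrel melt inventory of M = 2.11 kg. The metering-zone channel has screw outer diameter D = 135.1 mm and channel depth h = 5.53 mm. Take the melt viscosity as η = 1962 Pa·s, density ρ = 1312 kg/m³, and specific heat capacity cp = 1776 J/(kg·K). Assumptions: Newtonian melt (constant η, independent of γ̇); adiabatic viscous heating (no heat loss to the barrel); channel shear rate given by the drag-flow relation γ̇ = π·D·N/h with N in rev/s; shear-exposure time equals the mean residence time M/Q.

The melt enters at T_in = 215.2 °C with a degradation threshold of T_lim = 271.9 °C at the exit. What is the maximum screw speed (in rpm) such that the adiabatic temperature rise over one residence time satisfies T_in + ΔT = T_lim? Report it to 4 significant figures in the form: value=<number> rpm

value=18.12 rpm

Convert throughput: Q = 60.6 kg/h = 60.6/3600 = 0.0168333 kg/s
t_res = M / Q_s = 2.11 ÷ 0.0168333 = 125.347 s
Geometry in SI: D = 135.1 mm → 0.1351 m, h = 5.53 mm → 0.00553 m
Allowable rise: ΔT_a = T_lim − T_in = 271.9 − 215.2 = 56.7 K
γ̇_max² = ΔT_a·ρ·cp/(η·t_res) = 56.7·1312·1776/(1962·125.347) = 537.215 s⁻²
γ̇_max = sqrt(537.215) = 23.1779 s⁻¹
N_max = γ̇_max·h / (π·D) = 23.1779 · 0.00553 / (π · 0.1351) = 0.301991 rev/s = 18.1195 rpm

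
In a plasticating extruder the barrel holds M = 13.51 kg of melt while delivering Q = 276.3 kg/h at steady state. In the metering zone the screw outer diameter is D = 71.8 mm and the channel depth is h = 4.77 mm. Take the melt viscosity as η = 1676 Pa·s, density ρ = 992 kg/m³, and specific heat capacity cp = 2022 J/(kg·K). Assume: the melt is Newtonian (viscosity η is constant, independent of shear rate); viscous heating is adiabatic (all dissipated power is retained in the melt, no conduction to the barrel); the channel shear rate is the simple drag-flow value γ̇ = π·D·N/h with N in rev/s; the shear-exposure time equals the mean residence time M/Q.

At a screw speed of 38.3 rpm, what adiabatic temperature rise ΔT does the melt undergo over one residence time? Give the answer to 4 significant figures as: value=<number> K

Throughput in SI: Q_s = 276.3 kg/h ÷ 3600 s/h = 0.07675 kg/s
t_res = M / Q_s = 13.51 ÷ 0.07675 = 176.026 s
Geometry in metres: D = 71.8 mm → 0.0718 m, h = 4.77 mm → 0.00477 m; screw speed N = 38.3 rpm = 0.638333 rev/s
γ̇ = π·D·N / h = π · 0.0718 · 0.638333 / 0.00477 = 30.1859 s⁻¹
Adiabatic rise: ΔT = η γ̇² t_res / (ρ cp) = 1676·(30.1859)²·176.026 / (992·2022) = 134.019 K

value=134.0 K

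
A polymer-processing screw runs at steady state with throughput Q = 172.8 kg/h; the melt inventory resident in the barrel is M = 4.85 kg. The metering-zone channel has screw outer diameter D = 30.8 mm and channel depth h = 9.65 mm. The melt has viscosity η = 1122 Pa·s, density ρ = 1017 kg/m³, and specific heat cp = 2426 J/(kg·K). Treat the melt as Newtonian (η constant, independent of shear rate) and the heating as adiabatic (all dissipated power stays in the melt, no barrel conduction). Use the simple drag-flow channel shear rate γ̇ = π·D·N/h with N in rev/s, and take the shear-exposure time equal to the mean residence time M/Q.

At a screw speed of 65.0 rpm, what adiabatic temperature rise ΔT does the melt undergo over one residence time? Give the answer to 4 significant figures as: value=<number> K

value=5.422 K

Convert throughput: Q = 172.8 kg/h = 172.8/3600 = 0.048 kg/s
t_res = M / Q_s = 4.85 ÷ 0.048 = 101.042 s
Convert to SI: D = 0.0308 m, h = 0.00965 m, N = 65.0/60 = 1.08333 rev/s
Shear rate: γ̇ = πDN/h = π·0.0308·1.08333/0.00965 = 10.8626 s⁻¹
ΔT = η·γ̇²·t_res / (ρ·cp) = 1122 · (10.8626)² · 101.042 / (1017 · 2426) = 5.42191 K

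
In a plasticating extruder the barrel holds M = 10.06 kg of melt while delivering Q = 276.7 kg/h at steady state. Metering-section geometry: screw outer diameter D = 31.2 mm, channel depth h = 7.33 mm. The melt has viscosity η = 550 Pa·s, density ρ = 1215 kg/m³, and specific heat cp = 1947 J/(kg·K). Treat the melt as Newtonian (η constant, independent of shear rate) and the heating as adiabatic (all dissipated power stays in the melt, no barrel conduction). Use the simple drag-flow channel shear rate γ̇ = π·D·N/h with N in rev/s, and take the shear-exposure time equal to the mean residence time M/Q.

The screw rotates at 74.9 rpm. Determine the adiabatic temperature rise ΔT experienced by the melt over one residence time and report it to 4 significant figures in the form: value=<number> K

Convert throughput: Q = 276.7 kg/h = 276.7/3600 = 0.0768611 kg/s
t_res = M / Q_s = 10.06 ÷ 0.0768611 = 130.885 s
Geometry in metres: D = 31.2 mm → 0.0312 m, h = 7.33 mm → 0.00733 m; screw speed N = 74.9 rpm = 1.24833 rev/s
Shear rate: γ̇ = πDN/h = π·0.0312·1.24833/0.00733 = 16.6929 s⁻¹
Adiabatic rise: ΔT = η γ̇² t_res / (ρ cp) = 550·(16.6929)²·130.885 / (1215·1947) = 8.47957 K

value=8.480 K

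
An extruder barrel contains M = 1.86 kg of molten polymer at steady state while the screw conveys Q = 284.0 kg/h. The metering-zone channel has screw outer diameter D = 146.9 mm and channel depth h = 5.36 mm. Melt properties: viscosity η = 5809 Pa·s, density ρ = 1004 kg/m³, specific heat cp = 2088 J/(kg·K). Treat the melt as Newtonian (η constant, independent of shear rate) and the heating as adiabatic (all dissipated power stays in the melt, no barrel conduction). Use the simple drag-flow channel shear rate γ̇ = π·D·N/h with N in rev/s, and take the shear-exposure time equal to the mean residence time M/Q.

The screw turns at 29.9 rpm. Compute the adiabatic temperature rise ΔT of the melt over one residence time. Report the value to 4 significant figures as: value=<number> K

Throughput in SI: Q_s = 284.0 kg/h ÷ 3600 s/h = 0.0788889 kg/s
t_res = M / Q_s = 1.86 / 0.0788889 = 23.5775 s
Geometry in metres: D = 146.9 mm → 0.1469 m, h = 5.36 mm → 0.00536 m; screw speed N = 29.9 rpm = 0.498333 rev/s
γ̇ = π·D·N / h = π · 0.1469 · 0.498333 / 0.00536 = 42.9069 s⁻¹
Adiabatic rise: ΔT = η γ̇² t_res / (ρ cp) = 5809·(42.9069)²·23.5775 / (1004·2088) = 120.278 K

value=120.3 K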